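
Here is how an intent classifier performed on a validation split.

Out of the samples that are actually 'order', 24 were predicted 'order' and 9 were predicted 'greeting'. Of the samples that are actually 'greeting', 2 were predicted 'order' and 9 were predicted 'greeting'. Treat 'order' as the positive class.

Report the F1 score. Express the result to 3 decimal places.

Precision = TP/(TP+FP) = 24/26 = 0.9231
Recall = TP/(TP+FN) = 24/33 = 0.7273
F1 = 2·TP/(2·TP+FP+FN) = 48/59 = 0.814

0.814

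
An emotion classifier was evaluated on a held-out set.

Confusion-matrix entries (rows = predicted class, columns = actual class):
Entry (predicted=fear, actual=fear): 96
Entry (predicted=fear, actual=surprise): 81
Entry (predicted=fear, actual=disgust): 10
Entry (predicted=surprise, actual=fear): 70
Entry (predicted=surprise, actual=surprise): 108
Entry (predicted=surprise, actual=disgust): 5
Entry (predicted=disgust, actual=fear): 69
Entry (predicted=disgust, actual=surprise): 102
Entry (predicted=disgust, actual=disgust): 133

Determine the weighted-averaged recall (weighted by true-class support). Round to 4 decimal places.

Per-class recall (TP/(TP+FN)):
  fear: TP=96, FN=70+69=139 → 96/235 = 0.40851
  surprise: TP=108, FN=81+102=183 → 108/291 = 0.37113
  disgust: TP=133, FN=10+5=15 → 133/148 = 0.89865
Weighted-recall = Σ (supportᵢ/N)·recallᵢ with N=674: (235/674)·0.40851 + (291/674)·0.37113 + (148/674)·0.89865 = 0.5000

0.5000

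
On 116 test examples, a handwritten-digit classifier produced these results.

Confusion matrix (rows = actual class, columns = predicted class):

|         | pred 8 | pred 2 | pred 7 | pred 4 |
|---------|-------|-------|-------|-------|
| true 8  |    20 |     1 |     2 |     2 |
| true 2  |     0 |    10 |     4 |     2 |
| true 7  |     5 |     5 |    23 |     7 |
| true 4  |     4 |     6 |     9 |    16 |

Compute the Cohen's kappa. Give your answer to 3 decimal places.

0.450

Observed agreement pₒ = trace/N = 69/116 = 0.5948
Expected agreement pₑ = Σ (rowᵢ·colᵢ)/N² = (25·29 + 16·22 + 40·38 + 35·27)/116² = 0.2632
κ = (pₒ − pₑ)/(1 − pₑ) = (0.5948 − 0.2632)/(1 − 0.2632) = 0.450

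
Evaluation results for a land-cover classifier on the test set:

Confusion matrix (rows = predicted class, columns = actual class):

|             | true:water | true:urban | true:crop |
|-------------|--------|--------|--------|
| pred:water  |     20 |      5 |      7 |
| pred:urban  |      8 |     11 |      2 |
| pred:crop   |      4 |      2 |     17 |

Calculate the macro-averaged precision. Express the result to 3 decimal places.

0.629

Per-class precision (TP/(TP+FP)):
  water: TP=20, FP=5+7=12 → 20/32 = 0.6250
  urban: TP=11, FP=8+2=10 → 11/21 = 0.5238
  crop: TP=17, FP=4+2=6 → 17/23 = 0.7391
Macro-precision = mean = (0.6250 + 0.5238 + 0.7391) / 3 = 0.629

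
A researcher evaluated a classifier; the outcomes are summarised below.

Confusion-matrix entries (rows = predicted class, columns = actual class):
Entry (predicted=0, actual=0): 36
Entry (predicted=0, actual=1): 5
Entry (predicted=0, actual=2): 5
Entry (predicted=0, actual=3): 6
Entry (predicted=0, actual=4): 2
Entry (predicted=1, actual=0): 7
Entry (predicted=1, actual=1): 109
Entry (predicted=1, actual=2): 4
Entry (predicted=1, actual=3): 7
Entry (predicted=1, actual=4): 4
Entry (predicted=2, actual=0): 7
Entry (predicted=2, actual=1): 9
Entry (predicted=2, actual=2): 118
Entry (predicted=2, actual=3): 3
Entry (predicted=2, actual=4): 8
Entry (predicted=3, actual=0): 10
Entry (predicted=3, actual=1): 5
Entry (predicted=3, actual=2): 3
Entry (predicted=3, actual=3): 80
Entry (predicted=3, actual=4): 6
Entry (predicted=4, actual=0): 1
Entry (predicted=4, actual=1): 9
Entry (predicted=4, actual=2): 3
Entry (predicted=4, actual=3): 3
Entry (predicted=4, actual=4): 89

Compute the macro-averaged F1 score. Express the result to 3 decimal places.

Per-class F1 score (2·TP/(2·TP+FP+FN)):
  0: TP=36, FP=5+5+6+2=18, FN=7+7+10+1=25 → 72/115 = 0.6261
  1: TP=109, FP=7+4+7+4=22, FN=5+9+5+9=28 → 218/268 = 0.8134
  2: TP=118, FP=7+9+3+8=27, FN=5+4+3+3=15 → 236/278 = 0.8489
  3: TP=80, FP=10+5+3+6=24, FN=6+7+3+3=19 → 160/203 = 0.7882
  4: TP=89, FP=1+9+3+3=16, FN=2+4+8+6=20 → 178/214 = 0.8318
Macro-F1 score = mean = (0.6261 + 0.8134 + 0.8489 + 0.7882 + 0.8318) / 5 = 0.782

0.782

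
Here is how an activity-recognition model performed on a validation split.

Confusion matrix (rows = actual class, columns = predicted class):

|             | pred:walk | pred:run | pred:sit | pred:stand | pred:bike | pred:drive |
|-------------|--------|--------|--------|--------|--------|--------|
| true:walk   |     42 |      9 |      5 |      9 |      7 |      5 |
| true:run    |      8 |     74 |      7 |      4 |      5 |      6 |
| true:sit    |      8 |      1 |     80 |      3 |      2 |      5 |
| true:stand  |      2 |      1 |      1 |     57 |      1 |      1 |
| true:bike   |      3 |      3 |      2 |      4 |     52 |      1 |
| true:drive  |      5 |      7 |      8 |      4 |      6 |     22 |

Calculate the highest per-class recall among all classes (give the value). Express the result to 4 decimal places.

0.9048

Per-class recall (TP/(TP+FN)):
  walk: TP=42, FN=9+5+9+7+5=35 → 42/77 = 0.54545
  run: TP=74, FN=8+7+4+5+6=30 → 74/104 = 0.71154
  sit: TP=80, FN=8+1+3+2+5=19 → 80/99 = 0.80808
  stand: TP=57, FN=2+1+1+1+1=6 → 57/63 = 0.90476
  bike: TP=52, FN=3+3+2+4+1=13 → 52/65 = 0.80000
  drive: TP=22, FN=5+7+8+4+6=30 → 22/52 = 0.42308
Highest is class 'stand' with recall = 0.9048.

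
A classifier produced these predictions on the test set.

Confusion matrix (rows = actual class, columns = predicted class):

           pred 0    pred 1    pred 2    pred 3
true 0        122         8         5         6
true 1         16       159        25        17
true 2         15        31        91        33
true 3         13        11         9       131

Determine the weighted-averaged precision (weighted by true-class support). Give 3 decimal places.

0.726

Per-class precision (TP/(TP+FP)):
  0: TP=122, FP=16+15+13=44 → 122/166 = 0.7349
  1: TP=159, FP=8+31+11=50 → 159/209 = 0.7608
  2: TP=91, FP=5+25+9=39 → 91/130 = 0.7000
  3: TP=131, FP=6+17+33=56 → 131/187 = 0.7005
Weighted-precision = Σ (supportᵢ/N)·precisionᵢ with N=692: (141/692)·0.7349 + (217/692)·0.7608 + (170/692)·0.7000 + (164/692)·0.7005 = 0.726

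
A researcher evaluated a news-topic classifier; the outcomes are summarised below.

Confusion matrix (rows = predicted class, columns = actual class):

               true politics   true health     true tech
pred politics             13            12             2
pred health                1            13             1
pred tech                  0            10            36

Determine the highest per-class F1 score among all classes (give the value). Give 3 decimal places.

0.847

Per-class F1 score (2·TP/(2·TP+FP+FN)):
  politics: TP=13, FP=12+2=14, FN=1+0=1 → 26/41 = 0.6341
  health: TP=13, FP=1+1=2, FN=12+10=22 → 26/50 = 0.5200
  tech: TP=36, FP=0+10=10, FN=2+1=3 → 72/85 = 0.8471
Highest is class 'tech' with F1 score = 0.847.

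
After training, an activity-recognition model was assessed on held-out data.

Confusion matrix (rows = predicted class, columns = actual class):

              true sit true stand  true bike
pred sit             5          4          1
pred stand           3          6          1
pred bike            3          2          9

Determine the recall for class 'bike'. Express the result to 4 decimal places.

0.8182

One-vs-rest for 'bike': TP = diagonal; FP = other classes predicted 'bike'; FN = 'bike' predicted as other.
recall = TP/(TP+FN).
bike: TP=9, FN=1+1=2 → 9/11 = 0.81818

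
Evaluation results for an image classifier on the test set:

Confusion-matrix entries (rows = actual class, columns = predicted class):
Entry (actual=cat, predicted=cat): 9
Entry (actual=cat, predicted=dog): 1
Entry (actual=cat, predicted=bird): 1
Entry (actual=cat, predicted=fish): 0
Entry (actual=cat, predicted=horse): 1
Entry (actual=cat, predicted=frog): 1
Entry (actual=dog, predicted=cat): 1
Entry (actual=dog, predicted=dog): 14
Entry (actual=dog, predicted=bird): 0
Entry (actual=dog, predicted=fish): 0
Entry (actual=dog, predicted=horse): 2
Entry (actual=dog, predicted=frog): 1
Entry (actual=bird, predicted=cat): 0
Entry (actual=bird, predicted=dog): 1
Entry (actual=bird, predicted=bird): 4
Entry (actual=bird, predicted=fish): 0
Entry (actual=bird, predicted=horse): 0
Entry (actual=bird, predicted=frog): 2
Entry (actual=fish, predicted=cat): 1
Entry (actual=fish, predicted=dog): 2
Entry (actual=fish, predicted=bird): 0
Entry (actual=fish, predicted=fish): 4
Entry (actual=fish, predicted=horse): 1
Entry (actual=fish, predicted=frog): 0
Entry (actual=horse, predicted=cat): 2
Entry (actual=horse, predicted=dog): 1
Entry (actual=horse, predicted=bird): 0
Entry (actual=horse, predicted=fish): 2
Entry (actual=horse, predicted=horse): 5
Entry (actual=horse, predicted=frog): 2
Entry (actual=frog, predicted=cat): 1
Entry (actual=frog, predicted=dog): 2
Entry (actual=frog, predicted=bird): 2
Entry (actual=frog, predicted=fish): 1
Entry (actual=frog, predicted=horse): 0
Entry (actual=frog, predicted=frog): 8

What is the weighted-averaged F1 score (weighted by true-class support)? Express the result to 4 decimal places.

0.6051

Per-class F1 score (2·TP/(2·TP+FP+FN)):
  cat: TP=9, FP=1+0+1+2+1=5, FN=1+1+0+1+1=4 → 18/27 = 0.66667
  dog: TP=14, FP=1+1+2+1+2=7, FN=1+0+0+2+1=4 → 28/39 = 0.71795
  bird: TP=4, FP=1+0+0+0+2=3, FN=0+1+0+0+2=3 → 8/14 = 0.57143
  fish: TP=4, FP=0+0+0+2+1=3, FN=1+2+0+1+0=4 → 8/15 = 0.53333
  horse: TP=5, FP=1+2+0+1+0=4, FN=2+1+0+2+2=7 → 10/21 = 0.47619
  frog: TP=8, FP=1+1+2+0+2=6, FN=1+2+2+1+0=6 → 16/28 = 0.57143
Weighted-F1 score = Σ (supportᵢ/N)·F1 scoreᵢ with N=72: (13/72)·0.66667 + (18/72)·0.71795 + (7/72)·0.57143 + (8/72)·0.53333 + (12/72)·0.47619 + (14/72)·0.57143 = 0.6051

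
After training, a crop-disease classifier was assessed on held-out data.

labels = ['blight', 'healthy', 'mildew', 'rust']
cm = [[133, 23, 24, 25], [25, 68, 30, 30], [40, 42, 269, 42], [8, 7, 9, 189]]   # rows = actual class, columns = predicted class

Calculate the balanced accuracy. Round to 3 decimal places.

Balanced accuracy = mean of per-class recall.
  blight: recall = 133/205 = 0.6488
  healthy: recall = 68/153 = 0.4444
  mildew: recall = 269/393 = 0.6845
  rust: recall = 189/213 = 0.8873
Mean = (0.6488 + 0.4444 + 0.6845 + 0.8873) / 4 = 0.666

0.666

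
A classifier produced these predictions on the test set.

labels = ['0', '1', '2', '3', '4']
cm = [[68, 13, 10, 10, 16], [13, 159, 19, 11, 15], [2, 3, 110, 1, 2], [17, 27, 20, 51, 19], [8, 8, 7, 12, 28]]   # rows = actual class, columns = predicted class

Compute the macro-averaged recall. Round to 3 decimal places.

Per-class recall (TP/(TP+FN)):
  0: TP=68, FN=13+10+10+16=49 → 68/117 = 0.5812
  1: TP=159, FN=13+19+11+15=58 → 159/217 = 0.7327
  2: TP=110, FN=2+3+1+2=8 → 110/118 = 0.9322
  3: TP=51, FN=17+27+20+19=83 → 51/134 = 0.3806
  4: TP=28, FN=8+8+7+12=35 → 28/63 = 0.4444
Macro-recall = mean = (0.5812 + 0.7327 + 0.9322 + 0.3806 + 0.4444) / 5 = 0.614

0.614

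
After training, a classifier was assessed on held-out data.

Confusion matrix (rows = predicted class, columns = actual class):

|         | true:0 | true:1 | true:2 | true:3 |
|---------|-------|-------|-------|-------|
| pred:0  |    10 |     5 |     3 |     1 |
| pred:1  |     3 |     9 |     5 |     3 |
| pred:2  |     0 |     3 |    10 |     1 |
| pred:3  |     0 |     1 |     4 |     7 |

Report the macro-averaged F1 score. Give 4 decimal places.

0.5594

Per-class F1 score (2·TP/(2·TP+FP+FN)):
  0: TP=10, FP=5+3+1=9, FN=3+0+0=3 → 20/32 = 0.62500
  1: TP=9, FP=3+5+3=11, FN=5+3+1=9 → 18/38 = 0.47368
  2: TP=10, FP=0+3+1=4, FN=3+5+4=12 → 20/36 = 0.55556
  3: TP=7, FP=0+1+4=5, FN=1+3+1=5 → 14/24 = 0.58333
Macro-F1 score = mean = (0.62500 + 0.47368 + 0.55556 + 0.58333) / 4 = 0.5594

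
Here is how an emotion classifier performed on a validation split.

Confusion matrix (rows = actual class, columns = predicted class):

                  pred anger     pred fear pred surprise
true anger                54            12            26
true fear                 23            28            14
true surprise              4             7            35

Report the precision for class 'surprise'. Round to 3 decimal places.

One-vs-rest for 'surprise': TP = diagonal; FP = other classes predicted 'surprise'; FN = 'surprise' predicted as other.
precision = TP/(TP+FP).
surprise: TP=35, FP=26+14=40 → 35/75 = 0.4667

0.467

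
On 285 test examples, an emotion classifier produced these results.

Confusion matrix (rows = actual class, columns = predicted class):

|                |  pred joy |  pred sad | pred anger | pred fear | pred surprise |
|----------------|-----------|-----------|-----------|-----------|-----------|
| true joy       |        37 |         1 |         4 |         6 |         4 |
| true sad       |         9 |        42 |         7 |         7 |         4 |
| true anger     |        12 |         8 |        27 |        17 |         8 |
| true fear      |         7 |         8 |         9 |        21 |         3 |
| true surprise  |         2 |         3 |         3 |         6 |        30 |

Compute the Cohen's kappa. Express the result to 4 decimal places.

Observed agreement pₒ = trace/N = 157/285 = 0.55088
Expected agreement pₑ = Σ (rowᵢ·colᵢ)/N² = (52·67 + 69·62 + 72·50 + 48·57 + 44·49)/285² = 0.20011
κ = (pₒ − pₑ)/(1 − pₑ) = (0.55088 − 0.20011)/(1 − 0.20011) = 0.4385

0.4385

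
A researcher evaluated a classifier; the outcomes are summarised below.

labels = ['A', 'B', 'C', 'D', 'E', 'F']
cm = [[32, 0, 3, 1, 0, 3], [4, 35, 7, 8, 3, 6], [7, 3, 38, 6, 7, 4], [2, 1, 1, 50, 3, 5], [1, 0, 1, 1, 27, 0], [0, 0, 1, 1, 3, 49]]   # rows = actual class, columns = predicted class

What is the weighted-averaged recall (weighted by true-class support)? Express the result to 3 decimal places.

Per-class recall (TP/(TP+FN)):
  A: TP=32, FN=0+3+1+0+3=7 → 32/39 = 0.8205
  B: TP=35, FN=4+7+8+3+6=28 → 35/63 = 0.5556
  C: TP=38, FN=7+3+6+7+4=27 → 38/65 = 0.5846
  D: TP=50, FN=2+1+1+3+5=12 → 50/62 = 0.8065
  E: TP=27, FN=1+0+1+1+0=3 → 27/30 = 0.9000
  F: TP=49, FN=0+0+1+1+3=5 → 49/54 = 0.9074
Weighted-recall = Σ (supportᵢ/N)·recallᵢ with N=313: (39/313)·0.8205 + (63/313)·0.5556 + (65/313)·0.5846 + (62/313)·0.8065 + (30/313)·0.9000 + (54/313)·0.9074 = 0.738

0.738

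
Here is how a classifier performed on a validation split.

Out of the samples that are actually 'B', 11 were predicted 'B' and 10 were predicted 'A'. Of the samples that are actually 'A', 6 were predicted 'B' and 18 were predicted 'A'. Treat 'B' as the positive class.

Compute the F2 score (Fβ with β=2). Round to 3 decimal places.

Fβ = (1+β²)·TP / ((1+β²)·TP + β²·FN + FP), with β²=4
= 5·11 / (5·11 + 4·10 + 6) = 0.545

0.545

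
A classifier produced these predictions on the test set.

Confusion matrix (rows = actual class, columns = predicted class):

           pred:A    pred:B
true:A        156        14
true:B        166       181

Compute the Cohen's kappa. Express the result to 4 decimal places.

0.3577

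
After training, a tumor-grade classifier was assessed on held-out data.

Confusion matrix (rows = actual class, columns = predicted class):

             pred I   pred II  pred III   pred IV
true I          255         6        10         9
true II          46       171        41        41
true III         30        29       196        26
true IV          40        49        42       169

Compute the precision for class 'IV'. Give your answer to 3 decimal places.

0.690

precision = TP/(TP+FP).
IV: TP=169, FP=9+41+26=76 → 169/245 = 0.6898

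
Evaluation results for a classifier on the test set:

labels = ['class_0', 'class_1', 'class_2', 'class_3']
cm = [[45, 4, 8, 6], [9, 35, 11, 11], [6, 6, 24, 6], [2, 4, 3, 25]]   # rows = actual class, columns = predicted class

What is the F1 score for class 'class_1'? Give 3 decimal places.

Take TP from the diagonal, FP from the rest of the 'class_1' prediction marginal, FN from the rest of the 'class_1' actual marginal.
F1 score = 2·TP/(2·TP+FP+FN).
class_1: TP=35, FP=4+6+4=14, FN=9+11+11=31 → 70/115 = 0.6087

0.609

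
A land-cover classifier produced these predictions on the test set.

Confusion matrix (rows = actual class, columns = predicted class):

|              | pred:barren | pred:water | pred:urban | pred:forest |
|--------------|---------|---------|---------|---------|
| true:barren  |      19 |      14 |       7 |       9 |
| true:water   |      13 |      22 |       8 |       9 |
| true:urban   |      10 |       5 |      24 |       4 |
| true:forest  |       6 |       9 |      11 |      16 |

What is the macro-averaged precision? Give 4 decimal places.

Per-class precision (TP/(TP+FP)):
  barren: TP=19, FP=13+10+6=29 → 19/48 = 0.39583
  water: TP=22, FP=14+5+9=28 → 22/50 = 0.44000
  urban: TP=24, FP=7+8+11=26 → 24/50 = 0.48000
  forest: TP=16, FP=9+9+4=22 → 16/38 = 0.42105
Macro-precision = mean = (0.39583 + 0.44000 + 0.48000 + 0.42105) / 4 = 0.4342

0.4342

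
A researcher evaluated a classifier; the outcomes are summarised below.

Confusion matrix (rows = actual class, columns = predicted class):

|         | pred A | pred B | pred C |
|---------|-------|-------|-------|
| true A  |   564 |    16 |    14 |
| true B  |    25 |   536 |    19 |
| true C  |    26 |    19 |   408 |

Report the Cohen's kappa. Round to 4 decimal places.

0.8894

Observed agreement pₒ = trace/N = 1508/1627 = 0.92686
Expected agreement pₑ = Σ (rowᵢ·colᵢ)/N² = (594·615 + 580·571 + 453·441)/1627² = 0.33858
κ = (pₒ − pₑ)/(1 − pₑ) = (0.92686 − 0.33858)/(1 − 0.33858) = 0.8894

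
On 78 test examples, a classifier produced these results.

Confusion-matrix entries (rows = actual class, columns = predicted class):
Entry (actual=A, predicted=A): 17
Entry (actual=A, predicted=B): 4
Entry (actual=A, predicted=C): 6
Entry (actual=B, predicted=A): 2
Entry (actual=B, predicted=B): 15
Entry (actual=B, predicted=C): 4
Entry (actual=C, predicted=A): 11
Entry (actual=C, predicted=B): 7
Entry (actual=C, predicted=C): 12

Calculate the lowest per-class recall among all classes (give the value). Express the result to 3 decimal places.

0.400

Per-class recall (TP/(TP+FN)):
  A: TP=17, FN=4+6=10 → 17/27 = 0.6296
  B: TP=15, FN=2+4=6 → 15/21 = 0.7143
  C: TP=12, FN=11+7=18 → 12/30 = 0.4000
Lowest is class 'C' with recall = 0.400.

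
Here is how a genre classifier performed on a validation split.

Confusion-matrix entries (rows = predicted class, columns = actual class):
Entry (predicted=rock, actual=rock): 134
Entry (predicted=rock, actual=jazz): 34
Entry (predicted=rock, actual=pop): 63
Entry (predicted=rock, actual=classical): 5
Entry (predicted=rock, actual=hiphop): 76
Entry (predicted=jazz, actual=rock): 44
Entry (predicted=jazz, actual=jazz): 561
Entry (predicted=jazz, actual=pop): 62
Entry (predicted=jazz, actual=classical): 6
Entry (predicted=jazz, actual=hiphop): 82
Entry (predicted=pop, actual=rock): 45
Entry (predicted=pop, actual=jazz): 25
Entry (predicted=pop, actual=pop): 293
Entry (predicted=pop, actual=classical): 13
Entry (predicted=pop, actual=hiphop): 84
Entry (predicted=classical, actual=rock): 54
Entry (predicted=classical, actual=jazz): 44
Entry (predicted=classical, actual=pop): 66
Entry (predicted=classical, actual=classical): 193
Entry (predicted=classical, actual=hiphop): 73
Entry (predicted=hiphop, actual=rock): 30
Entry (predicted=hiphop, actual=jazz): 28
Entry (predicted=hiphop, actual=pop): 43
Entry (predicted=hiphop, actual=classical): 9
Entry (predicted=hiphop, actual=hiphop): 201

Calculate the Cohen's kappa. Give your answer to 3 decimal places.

0.501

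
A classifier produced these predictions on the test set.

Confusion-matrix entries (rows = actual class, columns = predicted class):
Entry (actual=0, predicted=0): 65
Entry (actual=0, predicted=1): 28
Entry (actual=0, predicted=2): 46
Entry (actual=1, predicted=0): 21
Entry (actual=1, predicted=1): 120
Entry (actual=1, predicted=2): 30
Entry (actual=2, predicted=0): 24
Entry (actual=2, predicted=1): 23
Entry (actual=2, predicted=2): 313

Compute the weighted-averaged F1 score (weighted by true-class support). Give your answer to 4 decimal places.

0.7365

Per-class F1 score (2·TP/(2·TP+FP+FN)):
  0: TP=65, FP=21+24=45, FN=28+46=74 → 130/249 = 0.52209
  1: TP=120, FP=28+23=51, FN=21+30=51 → 240/342 = 0.70175
  2: TP=313, FP=46+30=76, FN=24+23=47 → 626/749 = 0.83578
Weighted-F1 score = Σ (supportᵢ/N)·F1 scoreᵢ with N=670: (139/670)·0.52209 + (171/670)·0.70175 + (360/670)·0.83578 = 0.7365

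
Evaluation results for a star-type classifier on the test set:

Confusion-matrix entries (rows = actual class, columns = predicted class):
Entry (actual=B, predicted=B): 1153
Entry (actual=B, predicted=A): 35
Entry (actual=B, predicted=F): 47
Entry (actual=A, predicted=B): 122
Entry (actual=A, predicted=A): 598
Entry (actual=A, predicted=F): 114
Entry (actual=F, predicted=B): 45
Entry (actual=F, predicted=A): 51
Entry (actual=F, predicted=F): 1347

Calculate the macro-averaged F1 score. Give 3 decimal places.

Per-class F1 score (2·TP/(2·TP+FP+FN)):
  B: TP=1153, FP=122+45=167, FN=35+47=82 → 2306/2555 = 0.9025
  A: TP=598, FP=35+51=86, FN=122+114=236 → 1196/1518 = 0.7879
  F: TP=1347, FP=47+114=161, FN=45+51=96 → 2694/2951 = 0.9129
Macro-F1 score = mean = (0.9025 + 0.7879 + 0.9129) / 3 = 0.868

0.868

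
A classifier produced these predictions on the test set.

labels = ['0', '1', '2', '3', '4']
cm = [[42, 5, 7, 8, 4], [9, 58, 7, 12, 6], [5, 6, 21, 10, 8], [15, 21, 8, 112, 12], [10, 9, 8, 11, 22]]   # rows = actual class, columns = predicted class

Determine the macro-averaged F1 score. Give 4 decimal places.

0.5371

Per-class F1 score (2·TP/(2·TP+FP+FN)):
  0: TP=42, FP=9+5+15+10=39, FN=5+7+8+4=24 → 84/147 = 0.57143
  1: TP=58, FP=5+6+21+9=41, FN=9+7+12+6=34 → 116/191 = 0.60733
  2: TP=21, FP=7+7+8+8=30, FN=5+6+10+8=29 → 42/101 = 0.41584
  3: TP=112, FP=8+12+10+11=41, FN=15+21+8+12=56 → 224/321 = 0.69782
  4: TP=22, FP=4+6+8+12=30, FN=10+9+8+11=38 → 44/112 = 0.39286
Macro-F1 score = mean = (0.57143 + 0.60733 + 0.41584 + 0.69782 + 0.39286) / 5 = 0.5371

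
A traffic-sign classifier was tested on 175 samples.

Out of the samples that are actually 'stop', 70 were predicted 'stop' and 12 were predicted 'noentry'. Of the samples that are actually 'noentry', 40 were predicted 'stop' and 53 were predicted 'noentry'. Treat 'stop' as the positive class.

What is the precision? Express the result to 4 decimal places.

0.6364

Precision = TP/(TP+FP) = 70/(70+40) = 70/110 = 0.6364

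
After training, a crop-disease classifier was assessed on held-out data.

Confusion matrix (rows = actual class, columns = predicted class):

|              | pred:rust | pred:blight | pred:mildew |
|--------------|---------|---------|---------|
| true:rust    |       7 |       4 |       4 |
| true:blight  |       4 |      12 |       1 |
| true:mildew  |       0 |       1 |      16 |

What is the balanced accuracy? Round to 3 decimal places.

0.705

Balanced accuracy = mean of per-class recall.
  rust: recall = 7/15 = 0.4667
  blight: recall = 12/17 = 0.7059
  mildew: recall = 16/17 = 0.9412
Mean = (0.4667 + 0.7059 + 0.9412) / 3 = 0.705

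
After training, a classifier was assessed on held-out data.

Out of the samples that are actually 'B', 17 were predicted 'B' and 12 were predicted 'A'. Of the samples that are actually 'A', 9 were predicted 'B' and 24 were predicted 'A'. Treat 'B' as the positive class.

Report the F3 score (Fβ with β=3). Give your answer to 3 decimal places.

0.592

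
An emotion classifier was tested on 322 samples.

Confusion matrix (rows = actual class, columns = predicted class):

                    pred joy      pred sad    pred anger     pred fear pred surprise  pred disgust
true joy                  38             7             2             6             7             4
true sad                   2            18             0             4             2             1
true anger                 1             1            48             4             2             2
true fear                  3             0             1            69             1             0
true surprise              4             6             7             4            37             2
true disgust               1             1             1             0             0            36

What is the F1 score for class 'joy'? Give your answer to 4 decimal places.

Take TP from the diagonal, FP from the rest of the 'joy' prediction marginal, FN from the rest of the 'joy' actual marginal.
F1 score = 2·TP/(2·TP+FP+FN).
joy: TP=38, FP=2+1+3+4+1=11, FN=7+2+6+7+4=26 → 76/113 = 0.67257

0.6726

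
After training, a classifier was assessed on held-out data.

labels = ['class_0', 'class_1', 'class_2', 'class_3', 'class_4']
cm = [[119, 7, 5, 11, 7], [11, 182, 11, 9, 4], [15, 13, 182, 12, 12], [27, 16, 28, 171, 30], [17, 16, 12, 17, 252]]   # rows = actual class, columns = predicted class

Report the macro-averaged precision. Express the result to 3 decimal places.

Per-class precision (TP/(TP+FP)):
  class_0: TP=119, FP=11+15+27+17=70 → 119/189 = 0.6296
  class_1: TP=182, FP=7+13+16+16=52 → 182/234 = 0.7778
  class_2: TP=182, FP=5+11+28+12=56 → 182/238 = 0.7647
  class_3: TP=171, FP=11+9+12+17=49 → 171/220 = 0.7773
  class_4: TP=252, FP=7+4+12+30=53 → 252/305 = 0.8262
Macro-precision = mean = (0.6296 + 0.7778 + 0.7647 + 0.7773 + 0.8262) / 5 = 0.755

0.755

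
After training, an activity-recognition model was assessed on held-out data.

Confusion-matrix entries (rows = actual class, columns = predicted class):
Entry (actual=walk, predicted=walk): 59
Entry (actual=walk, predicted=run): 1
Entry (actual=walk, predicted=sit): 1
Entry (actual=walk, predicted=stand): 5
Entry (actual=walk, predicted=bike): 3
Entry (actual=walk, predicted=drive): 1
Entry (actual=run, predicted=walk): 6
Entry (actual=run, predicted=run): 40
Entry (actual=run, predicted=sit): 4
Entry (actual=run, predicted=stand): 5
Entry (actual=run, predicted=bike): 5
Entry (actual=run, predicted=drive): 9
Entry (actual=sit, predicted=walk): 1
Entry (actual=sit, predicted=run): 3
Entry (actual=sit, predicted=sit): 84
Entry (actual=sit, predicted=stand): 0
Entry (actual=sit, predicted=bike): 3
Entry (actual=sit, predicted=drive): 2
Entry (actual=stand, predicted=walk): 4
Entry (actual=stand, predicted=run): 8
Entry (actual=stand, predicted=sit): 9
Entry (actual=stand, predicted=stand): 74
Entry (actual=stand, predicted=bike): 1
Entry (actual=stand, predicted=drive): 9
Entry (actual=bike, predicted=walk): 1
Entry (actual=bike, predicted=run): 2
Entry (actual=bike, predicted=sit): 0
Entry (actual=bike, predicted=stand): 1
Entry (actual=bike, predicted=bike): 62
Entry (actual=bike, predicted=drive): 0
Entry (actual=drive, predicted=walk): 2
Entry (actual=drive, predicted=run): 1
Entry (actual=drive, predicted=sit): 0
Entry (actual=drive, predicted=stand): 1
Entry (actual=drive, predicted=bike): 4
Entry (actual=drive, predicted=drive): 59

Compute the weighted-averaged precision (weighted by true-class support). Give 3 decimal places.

0.806

Per-class precision (TP/(TP+FP)):
  walk: TP=59, FP=6+1+4+1+2=14 → 59/73 = 0.8082
  run: TP=40, FP=1+3+8+2+1=15 → 40/55 = 0.7273
  sit: TP=84, FP=1+4+9+0+0=14 → 84/98 = 0.8571
  stand: TP=74, FP=5+5+0+1+1=12 → 74/86 = 0.8605
  bike: TP=62, FP=3+5+3+1+4=16 → 62/78 = 0.7949
  drive: TP=59, FP=1+9+2+9+0=21 → 59/80 = 0.7375
Weighted-precision = Σ (supportᵢ/N)·precisionᵢ with N=470: (70/470)·0.8082 + (69/470)·0.7273 + (93/470)·0.8571 + (105/470)·0.8605 + (66/470)·0.7949 + (67/470)·0.7375 = 0.806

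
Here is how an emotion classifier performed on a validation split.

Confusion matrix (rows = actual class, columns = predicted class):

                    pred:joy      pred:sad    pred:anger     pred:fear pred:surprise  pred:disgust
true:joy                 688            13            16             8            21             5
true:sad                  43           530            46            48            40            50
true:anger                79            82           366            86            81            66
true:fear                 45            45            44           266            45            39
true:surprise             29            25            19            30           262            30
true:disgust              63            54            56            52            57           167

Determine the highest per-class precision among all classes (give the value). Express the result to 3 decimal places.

0.727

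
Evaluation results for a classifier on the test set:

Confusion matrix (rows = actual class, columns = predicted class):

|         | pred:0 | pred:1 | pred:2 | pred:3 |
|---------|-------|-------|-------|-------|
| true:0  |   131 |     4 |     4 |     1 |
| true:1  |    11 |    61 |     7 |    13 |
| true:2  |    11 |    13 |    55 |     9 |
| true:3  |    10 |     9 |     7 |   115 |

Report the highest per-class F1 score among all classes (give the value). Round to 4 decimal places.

0.8647

Per-class F1 score (2·TP/(2·TP+FP+FN)):
  0: TP=131, FP=11+11+10=32, FN=4+4+1=9 → 262/303 = 0.86469
  1: TP=61, FP=4+13+9=26, FN=11+7+13=31 → 122/179 = 0.68156
  2: TP=55, FP=4+7+7=18, FN=11+13+9=33 → 110/161 = 0.68323
  3: TP=115, FP=1+13+9=23, FN=10+9+7=26 → 230/279 = 0.82437
Highest is class '0' with F1 score = 0.8647.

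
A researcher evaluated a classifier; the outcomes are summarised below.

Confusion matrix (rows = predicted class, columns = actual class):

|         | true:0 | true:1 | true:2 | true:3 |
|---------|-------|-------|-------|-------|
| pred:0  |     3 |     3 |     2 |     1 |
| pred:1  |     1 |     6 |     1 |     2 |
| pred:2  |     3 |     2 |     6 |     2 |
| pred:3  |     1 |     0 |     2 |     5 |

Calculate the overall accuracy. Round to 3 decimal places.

Accuracy = trace / total = (3+6+6+5=20) / 40 = 20/40 = 0.500

0.500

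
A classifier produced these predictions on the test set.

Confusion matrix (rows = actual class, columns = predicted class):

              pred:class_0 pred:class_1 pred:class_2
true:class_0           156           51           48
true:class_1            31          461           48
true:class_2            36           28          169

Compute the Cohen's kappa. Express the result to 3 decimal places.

0.615

Observed agreement pₒ = trace/N = 786/1028 = 0.7646
Expected agreement pₑ = Σ (rowᵢ·colᵢ)/N² = (255·223 + 540·540 + 233·265)/1028² = 0.3882
κ = (pₒ − pₑ)/(1 − pₑ) = (0.7646 − 0.3882)/(1 − 0.3882) = 0.615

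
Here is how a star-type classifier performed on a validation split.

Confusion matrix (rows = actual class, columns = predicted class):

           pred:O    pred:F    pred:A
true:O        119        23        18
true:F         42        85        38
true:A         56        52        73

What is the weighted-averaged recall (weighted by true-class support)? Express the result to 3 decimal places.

0.547

Per-class recall (TP/(TP+FN)):
  O: TP=119, FN=23+18=41 → 119/160 = 0.7438
  F: TP=85, FN=42+38=80 → 85/165 = 0.5152
  A: TP=73, FN=56+52=108 → 73/181 = 0.4033
Weighted-recall = Σ (supportᵢ/N)·recallᵢ with N=506: (160/506)·0.7438 + (165/506)·0.5152 + (181/506)·0.4033 = 0.547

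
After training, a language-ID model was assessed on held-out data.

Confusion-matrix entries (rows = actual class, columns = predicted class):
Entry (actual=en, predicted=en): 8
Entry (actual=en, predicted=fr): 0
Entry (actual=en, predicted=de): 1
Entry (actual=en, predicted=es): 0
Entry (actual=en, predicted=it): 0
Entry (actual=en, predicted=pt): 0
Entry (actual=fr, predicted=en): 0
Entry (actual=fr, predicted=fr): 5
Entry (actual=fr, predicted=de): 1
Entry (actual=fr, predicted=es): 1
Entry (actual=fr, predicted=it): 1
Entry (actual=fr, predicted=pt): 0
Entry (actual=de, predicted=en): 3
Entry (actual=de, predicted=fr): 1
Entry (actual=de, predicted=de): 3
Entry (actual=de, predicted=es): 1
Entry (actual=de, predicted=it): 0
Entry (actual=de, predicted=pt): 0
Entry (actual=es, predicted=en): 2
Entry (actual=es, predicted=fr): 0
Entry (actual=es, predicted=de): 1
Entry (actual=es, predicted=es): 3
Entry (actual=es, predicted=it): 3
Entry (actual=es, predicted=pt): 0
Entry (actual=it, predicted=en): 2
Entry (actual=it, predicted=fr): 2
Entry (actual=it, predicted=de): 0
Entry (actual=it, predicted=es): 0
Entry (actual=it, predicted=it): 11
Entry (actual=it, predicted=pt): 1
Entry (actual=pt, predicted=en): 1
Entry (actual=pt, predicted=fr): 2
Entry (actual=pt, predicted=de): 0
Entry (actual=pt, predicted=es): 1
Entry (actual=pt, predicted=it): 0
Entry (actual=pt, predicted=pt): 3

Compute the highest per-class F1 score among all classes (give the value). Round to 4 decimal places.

0.7097

Per-class F1 score (2·TP/(2·TP+FP+FN)):
  en: TP=8, FP=0+3+2+2+1=8, FN=0+1+0+0+0=1 → 16/25 = 0.64000
  fr: TP=5, FP=0+1+0+2+2=5, FN=0+1+1+1+0=3 → 10/18 = 0.55556
  de: TP=3, FP=1+1+1+0+0=3, FN=3+1+1+0+0=5 → 6/14 = 0.42857
  es: TP=3, FP=0+1+1+0+1=3, FN=2+0+1+3+0=6 → 6/15 = 0.40000
  it: TP=11, FP=0+1+0+3+0=4, FN=2+2+0+0+1=5 → 22/31 = 0.70968
  pt: TP=3, FP=0+0+0+0+1=1, FN=1+2+0+1+0=4 → 6/11 = 0.54545
Highest is class 'it' with F1 score = 0.7097.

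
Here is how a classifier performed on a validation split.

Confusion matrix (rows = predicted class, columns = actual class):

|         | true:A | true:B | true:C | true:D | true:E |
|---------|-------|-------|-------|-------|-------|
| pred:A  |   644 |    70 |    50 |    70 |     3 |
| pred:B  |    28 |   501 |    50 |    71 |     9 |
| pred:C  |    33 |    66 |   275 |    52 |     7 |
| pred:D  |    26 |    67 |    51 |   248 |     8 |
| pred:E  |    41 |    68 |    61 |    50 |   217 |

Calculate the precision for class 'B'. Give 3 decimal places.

0.760

precision = TP/(TP+FP).
B: TP=501, FP=28+50+71+9=158 → 501/659 = 0.7602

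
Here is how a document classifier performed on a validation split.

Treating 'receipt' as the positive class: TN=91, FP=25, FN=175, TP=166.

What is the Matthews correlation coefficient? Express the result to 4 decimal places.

0.2394

MCC = (TP·TN − FP·FN) / √((TP+FP)(TP+FN)(TN+FP)(TN+FN))
Numerator = 166·91 − 25·175 = 10731
Denominator = √(191·341·116·266) = √2009682136 = 44829.4784
MCC = 10731 / 44829.4784 = 0.2394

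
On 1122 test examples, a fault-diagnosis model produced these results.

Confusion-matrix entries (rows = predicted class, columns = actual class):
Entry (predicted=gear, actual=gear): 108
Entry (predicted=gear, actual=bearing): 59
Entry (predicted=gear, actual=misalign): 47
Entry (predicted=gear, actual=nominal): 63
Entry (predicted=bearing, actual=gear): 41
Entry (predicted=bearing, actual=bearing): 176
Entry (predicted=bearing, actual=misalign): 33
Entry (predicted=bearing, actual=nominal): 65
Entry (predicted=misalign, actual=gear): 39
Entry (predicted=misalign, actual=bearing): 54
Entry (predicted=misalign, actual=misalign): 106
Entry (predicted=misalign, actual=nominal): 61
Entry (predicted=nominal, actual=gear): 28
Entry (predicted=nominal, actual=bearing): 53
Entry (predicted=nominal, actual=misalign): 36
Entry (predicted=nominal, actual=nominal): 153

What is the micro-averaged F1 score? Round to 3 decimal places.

0.484

Micro-averaging pools counts across classes: ΣTP=543, ΣFP=579, ΣFN=579.
Micro-F1 score = 2·TP/(2·TP+FP+FN) on pooled counts = 0.484 (equals overall accuracy in single-label multiclass).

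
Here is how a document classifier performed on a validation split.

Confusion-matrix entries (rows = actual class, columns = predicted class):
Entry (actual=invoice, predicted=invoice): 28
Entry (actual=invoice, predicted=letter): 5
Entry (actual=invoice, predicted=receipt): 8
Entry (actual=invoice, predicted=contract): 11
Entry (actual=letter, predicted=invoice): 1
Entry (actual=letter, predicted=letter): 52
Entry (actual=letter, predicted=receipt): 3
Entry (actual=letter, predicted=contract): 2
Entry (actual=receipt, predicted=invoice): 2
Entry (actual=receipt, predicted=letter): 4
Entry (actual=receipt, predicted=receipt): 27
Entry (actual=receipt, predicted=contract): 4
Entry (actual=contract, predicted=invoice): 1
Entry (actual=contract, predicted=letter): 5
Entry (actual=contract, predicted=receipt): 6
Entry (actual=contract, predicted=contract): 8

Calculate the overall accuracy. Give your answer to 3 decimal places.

Accuracy = trace / total = (28+52+27+8=115) / 167 = 115/167 = 0.689

0.689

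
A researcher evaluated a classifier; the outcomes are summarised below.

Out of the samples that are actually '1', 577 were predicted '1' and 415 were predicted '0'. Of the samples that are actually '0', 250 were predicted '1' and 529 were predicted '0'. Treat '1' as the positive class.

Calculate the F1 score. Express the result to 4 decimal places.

0.6344

Precision = TP/(TP+FP) = 577/827 = 0.6977
Recall = TP/(TP+FN) = 577/992 = 0.5817
F1 = 2·TP/(2·TP+FP+FN) = 1154/1819 = 0.6344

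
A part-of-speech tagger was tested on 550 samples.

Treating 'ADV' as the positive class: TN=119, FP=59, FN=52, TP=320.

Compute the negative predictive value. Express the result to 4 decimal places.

0.6959

NPV = TN/(TN+FN) = 119/(119+52) = 0.6959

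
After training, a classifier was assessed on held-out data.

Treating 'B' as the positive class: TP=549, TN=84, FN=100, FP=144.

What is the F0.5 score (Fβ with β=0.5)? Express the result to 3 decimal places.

0.802

Fβ = (1+β²)·TP / ((1+β²)·TP + β²·FN + FP), with β²=1/4
= 1.25·549 / (1.25·549 + 0.25·100 + 144) = 0.802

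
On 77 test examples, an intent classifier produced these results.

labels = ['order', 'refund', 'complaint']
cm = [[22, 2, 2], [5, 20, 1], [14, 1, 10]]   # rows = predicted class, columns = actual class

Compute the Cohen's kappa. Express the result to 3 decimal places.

0.511

Observed agreement pₒ = trace/N = 52/77 = 0.6753
Expected agreement pₑ = Σ (rowᵢ·colᵢ)/N² = (41·26 + 23·26 + 13·25)/77² = 0.3355
κ = (pₒ − pₑ)/(1 − pₑ) = (0.6753 − 0.3355)/(1 − 0.3355) = 0.511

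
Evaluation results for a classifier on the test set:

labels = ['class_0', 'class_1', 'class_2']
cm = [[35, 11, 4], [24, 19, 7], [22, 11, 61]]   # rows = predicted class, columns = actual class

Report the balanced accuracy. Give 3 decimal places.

0.581

Balanced accuracy = mean of per-class recall.
  class_0: recall = 35/81 = 0.4321
  class_1: recall = 19/41 = 0.4634
  class_2: recall = 61/72 = 0.8472
Mean = (0.4321 + 0.4634 + 0.8472) / 3 = 0.581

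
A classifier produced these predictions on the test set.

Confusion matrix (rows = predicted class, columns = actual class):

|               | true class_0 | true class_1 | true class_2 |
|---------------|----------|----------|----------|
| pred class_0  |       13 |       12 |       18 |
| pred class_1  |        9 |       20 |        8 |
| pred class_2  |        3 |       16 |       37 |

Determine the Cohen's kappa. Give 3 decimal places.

Observed agreement pₒ = trace/N = 70/136 = 0.5147
Expected agreement pₑ = Σ (rowᵢ·colᵢ)/N² = (25·43 + 48·37 + 63·56)/136² = 0.3449
κ = (pₒ − pₑ)/(1 − pₑ) = (0.5147 − 0.3449)/(1 − 0.3449) = 0.259

0.259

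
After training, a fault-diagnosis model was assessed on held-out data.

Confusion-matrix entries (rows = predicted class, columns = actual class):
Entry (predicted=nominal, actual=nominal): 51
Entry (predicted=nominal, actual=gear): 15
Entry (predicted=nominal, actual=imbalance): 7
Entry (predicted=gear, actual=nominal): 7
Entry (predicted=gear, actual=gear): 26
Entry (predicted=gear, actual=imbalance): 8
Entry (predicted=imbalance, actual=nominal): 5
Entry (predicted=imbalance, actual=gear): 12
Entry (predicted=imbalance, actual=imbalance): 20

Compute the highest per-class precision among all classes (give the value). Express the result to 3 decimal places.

Per-class precision (TP/(TP+FP)):
  nominal: TP=51, FP=15+7=22 → 51/73 = 0.6986
  gear: TP=26, FP=7+8=15 → 26/41 = 0.6341
  imbalance: TP=20, FP=5+12=17 → 20/37 = 0.5405
Highest is class 'nominal' with precision = 0.699.

0.699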